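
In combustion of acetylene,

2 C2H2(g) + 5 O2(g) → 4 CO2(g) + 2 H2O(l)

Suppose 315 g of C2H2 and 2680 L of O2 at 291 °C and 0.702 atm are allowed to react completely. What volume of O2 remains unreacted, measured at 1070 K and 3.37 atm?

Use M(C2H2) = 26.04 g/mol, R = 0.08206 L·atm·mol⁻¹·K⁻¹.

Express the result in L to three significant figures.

n(C2H2) = 315 / 26.04 = 12.10 mol
n(O2) = PV/RT = (0.702 × 2680) / (0.08206 × 564.15) = 40.64 mol
For 12.10 mol C2H2, stoichiometry requires (5/2) × 12.10 = 30.25 mol O2; 40.64 mol is available, so C2H2 is limiting.
n(O2) consumed = (5/2) × 12.10 = 30.25 mol; remaining = 40.64 − 30.25 = 10.39 mol
V(O2) = nRT/P = 10.39 × 0.08206 × 1070 / 3.37 = 270.7 L

271 L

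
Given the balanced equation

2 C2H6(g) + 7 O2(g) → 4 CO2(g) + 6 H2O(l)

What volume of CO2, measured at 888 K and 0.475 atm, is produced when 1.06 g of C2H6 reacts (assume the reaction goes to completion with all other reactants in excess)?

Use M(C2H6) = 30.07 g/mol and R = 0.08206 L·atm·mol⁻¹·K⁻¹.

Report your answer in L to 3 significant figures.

n(C2H6) = 1.060 / 30.07 = 0.03525 mol
n(CO2) = (4/2) × 0.03525 = 0.07050 mol
V = nRT/P = 0.07050 × 0.08206 × 888 / 0.475 = 10.82 L

10.8 L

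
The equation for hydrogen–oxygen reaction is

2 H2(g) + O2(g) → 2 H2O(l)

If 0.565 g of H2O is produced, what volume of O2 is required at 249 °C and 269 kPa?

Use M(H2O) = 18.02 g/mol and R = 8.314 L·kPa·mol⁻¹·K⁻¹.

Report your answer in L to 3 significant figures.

0.253 L

n(H2O) = 0.5650 / 18.02 = 0.03135 mol
n(O2) = (1/2) × 0.03135 = 0.01568 mol
V = nRT/P = 0.01568 × 8.314 × 522.15 / 269 = 0.2530 L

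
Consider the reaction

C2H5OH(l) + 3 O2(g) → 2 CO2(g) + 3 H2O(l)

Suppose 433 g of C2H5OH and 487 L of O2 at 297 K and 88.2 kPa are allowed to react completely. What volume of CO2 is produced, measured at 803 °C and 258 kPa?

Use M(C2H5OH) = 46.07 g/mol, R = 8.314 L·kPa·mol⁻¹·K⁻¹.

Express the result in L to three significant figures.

n(C2H5OH) = 433 / 46.07 = 9.399 mol
n(O2) = PV/RT = (88.2 × 487) / (8.314 × 297) = 17.40 mol
For 9.399 mol C2H5OH, stoichiometry requires (3/1) × 9.399 = 28.20 mol O2; 17.40 mol is available, so O2 is limiting.
n(CO2) = (2/3) × 17.40 = 11.60 mol
V(CO2) = nRT/P = 11.60 × 8.314 × 1076.15 / 258 = 402.3 L

402 L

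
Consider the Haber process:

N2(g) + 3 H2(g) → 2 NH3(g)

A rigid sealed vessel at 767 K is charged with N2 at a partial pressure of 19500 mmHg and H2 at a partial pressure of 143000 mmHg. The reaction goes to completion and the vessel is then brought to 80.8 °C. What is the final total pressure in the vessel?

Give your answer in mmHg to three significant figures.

With V and T fixed, P_i ∝ n_i, so the mole ratios apply directly to partial pressures at 767 K.
P(H2) required for 19500 mmHg of N2 = (3/1) × 19500 = 58500 mmHg; available 143000 mmHg, so N2 is limiting.
P(H2) remaining = 143000 − (3/1) × 19500 = 84500 mmHg
P(gaseous products) = (2)/1 × 19500 = 39000 mmHg
P_total at 767 K = 84500 + 39000 = 123500 mmHg
Scaling to 80.8 °C: P = 123500 × 353.95/767 = 56990 mmHg

57000 mmHg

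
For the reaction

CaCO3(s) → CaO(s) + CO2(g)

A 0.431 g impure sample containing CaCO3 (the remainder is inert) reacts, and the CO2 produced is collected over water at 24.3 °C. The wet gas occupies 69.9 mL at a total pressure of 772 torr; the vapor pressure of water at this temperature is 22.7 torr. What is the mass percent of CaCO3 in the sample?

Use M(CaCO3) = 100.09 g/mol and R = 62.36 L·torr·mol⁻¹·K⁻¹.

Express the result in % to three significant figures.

65.6 %

P(CO2) = 772 − 22.7 = 749.3 torr
n(CO2) = PV/RT = (749.3 × 0.06990) / (62.36 × 297.45) = 0.002824 mol
n(CaCO3) = (1/1) × 0.002824 = 0.002824 mol
m(CaCO3) = 0.002824 × 100.09 = 0.2827 g
%CaCO3 = 0.2827 / 0.431 × 100 = 65.59%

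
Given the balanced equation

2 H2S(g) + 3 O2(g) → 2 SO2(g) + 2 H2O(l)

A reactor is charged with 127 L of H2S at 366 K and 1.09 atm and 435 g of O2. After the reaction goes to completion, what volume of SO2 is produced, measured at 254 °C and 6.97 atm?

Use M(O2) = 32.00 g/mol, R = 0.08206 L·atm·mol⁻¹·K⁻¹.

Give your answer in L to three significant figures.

n(H2S) = PV/RT = (1.09 × 127) / (0.08206 × 366) = 4.609 mol
n(O2) = 435 / 32.00 = 13.59 mol
For 4.609 mol H2S, stoichiometry requires (3/2) × 4.609 = 6.913 mol O2; 13.59 mol is available, so H2S is limiting.
n(SO2) = (2/2) × 4.609 = 4.609 mol
V(SO2) = nRT/P = 4.609 × 0.08206 × 527.15 / 6.97 = 28.60 L

28.6 L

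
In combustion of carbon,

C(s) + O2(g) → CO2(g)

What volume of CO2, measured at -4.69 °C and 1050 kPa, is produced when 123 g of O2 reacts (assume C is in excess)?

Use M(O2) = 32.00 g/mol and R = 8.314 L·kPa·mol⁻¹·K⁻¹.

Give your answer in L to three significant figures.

8.17 L

n(O2) = 123.0 / 32.00 = 3.844 mol
n(CO2) = (1/1) × 3.844 = 3.844 mol
V = nRT/P = 3.844 × 8.314 × 268.46 / 1050 = 8.171 L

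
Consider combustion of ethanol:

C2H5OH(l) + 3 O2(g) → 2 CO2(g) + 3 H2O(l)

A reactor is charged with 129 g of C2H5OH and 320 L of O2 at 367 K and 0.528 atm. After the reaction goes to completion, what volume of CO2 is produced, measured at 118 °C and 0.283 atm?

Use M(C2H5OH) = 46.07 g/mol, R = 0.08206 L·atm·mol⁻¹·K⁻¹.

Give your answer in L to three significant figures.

n(C2H5OH) = 129 / 46.07 = 2.800 mol
n(O2) = PV/RT = (0.528 × 320) / (0.08206 × 367) = 5.610 mol
For 2.800 mol C2H5OH, stoichiometry requires (3/1) × 2.800 = 8.400 mol O2; 5.610 mol is available, so O2 is limiting.
n(CO2) = (2/3) × 5.610 = 3.740 mol
V(CO2) = nRT/P = 3.740 × 0.08206 × 391.15 / 0.283 = 424.2 L

424 L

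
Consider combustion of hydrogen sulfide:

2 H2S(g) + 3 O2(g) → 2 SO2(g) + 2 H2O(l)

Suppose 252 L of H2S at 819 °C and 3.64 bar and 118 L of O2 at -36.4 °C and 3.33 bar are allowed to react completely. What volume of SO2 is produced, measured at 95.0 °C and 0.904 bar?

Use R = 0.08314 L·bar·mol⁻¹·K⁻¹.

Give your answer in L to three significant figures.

n(H2S) = PV/RT = (3.64 × 252) / (0.08314 × 1092.15) = 10.10 mol
n(O2) = PV/RT = (3.33 × 118) / (0.08314 × 236.75) = 19.96 mol
For 10.10 mol H2S, stoichiometry requires (3/2) × 10.10 = 15.15 mol O2; 19.96 mol is available, so H2S is limiting.
n(SO2) = (2/2) × 10.10 = 10.10 mol
V(SO2) = nRT/P = 10.10 × 0.08314 × 368.15 / 0.904 = 342.0 L

342 L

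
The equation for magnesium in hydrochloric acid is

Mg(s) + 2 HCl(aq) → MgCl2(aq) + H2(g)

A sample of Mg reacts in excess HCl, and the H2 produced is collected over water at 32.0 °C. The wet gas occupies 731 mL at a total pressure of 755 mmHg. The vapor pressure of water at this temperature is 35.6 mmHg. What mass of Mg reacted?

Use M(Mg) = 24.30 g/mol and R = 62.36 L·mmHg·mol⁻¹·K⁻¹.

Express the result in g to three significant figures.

P(H2) = 755 − 35.6 = 719.4 mmHg
n(H2) = PV/RT = (719.4 × 0.7310) / (62.36 × 305.15) = 0.02764 mol
n(Mg) = (1/1) × 0.02764 = 0.02764 mol
m(Mg) = 0.02764 × 24.30 = 0.6717 g

0.672 g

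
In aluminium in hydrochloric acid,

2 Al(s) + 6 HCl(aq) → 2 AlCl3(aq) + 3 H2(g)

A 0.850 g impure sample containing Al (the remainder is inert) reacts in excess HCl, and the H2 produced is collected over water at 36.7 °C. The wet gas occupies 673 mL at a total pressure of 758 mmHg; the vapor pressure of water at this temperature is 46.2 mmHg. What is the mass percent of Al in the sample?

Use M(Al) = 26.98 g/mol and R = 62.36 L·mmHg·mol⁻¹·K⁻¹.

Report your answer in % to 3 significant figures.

P(H2) = 758 − 46.2 = 711.8 mmHg
n(H2) = PV/RT = (711.8 × 0.6730) / (62.36 × 309.85) = 0.02479 mol
n(Al) = (2/3) × 0.02479 = 0.01653 mol
m(Al) = 0.01653 × 26.98 = 0.4460 g
%Al = 0.4460 / 0.850 × 100 = 52.47%

52.5 %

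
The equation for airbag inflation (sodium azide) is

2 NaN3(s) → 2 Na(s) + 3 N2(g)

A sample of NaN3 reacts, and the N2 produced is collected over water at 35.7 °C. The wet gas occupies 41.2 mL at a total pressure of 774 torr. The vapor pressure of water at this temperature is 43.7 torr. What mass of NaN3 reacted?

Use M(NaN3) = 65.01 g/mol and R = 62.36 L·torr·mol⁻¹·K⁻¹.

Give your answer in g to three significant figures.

P(N2) = 774 − 43.7 = 730.3 torr
n(N2) = PV/RT = (730.3 × 0.04120) / (62.36 × 308.85) = 0.001562 mol
n(NaN3) = (2/3) × 0.001562 = 0.001041 mol
m(NaN3) = 0.001041 × 65.01 = 0.06768 g

0.0677 g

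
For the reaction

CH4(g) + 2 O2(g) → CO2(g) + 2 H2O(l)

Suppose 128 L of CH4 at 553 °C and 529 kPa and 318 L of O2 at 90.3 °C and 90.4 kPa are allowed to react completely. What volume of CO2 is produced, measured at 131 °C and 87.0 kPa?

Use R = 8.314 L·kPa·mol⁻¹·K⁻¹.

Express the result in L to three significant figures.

184 L

n(CH4) = PV/RT = (529 × 128) / (8.314 × 826.15) = 9.858 mol
n(O2) = PV/RT = (90.4 × 318) / (8.314 × 363.45) = 9.514 mol
For 9.858 mol CH4, stoichiometry requires (2/1) × 9.858 = 19.72 mol O2; 9.514 mol is available, so O2 is limiting.
n(CO2) = (1/2) × 9.514 = 4.757 mol
V(CO2) = nRT/P = 4.757 × 8.314 × 404.15 / 87.0 = 183.7 L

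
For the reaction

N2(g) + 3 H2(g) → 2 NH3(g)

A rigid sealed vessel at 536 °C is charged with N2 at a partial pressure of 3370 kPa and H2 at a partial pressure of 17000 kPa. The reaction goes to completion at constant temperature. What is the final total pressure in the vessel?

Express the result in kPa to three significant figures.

At constant V, partial pressures at 536 °C are proportional to moles, so apply stoichiometry directly to pressures.
P(H2) required for 3370 kPa of N2 = (3/1) × 3370 = 10110 kPa; available 17000 kPa, so N2 is limiting.
P(H2) remaining = 17000 − (3/1) × 3370 = 6890 kPa
P(gaseous products) = (2)/1 × 3370 = 6740 kPa
P_total at 536 °C = 6890 + 6740 = 13630 kPa

13600 kPa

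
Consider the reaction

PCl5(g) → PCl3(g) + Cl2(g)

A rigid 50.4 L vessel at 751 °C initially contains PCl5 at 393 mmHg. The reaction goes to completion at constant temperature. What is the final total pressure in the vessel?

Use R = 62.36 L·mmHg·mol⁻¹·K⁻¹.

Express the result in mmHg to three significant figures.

Rigid vessel, constant T ⇒ P scales with total gas moles (1 → 2).
P_final = (2/1) × 393 = 786.0 mmHg

786 mmHg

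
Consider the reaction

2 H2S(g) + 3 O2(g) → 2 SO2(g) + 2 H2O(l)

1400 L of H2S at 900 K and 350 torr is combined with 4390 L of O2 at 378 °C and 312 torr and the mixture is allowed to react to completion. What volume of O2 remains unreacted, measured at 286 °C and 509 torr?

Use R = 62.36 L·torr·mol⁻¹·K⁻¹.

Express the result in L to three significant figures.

n(H2S) = PV/RT = (350 × 1400) / (62.36 × 900) = 8.731 mol
n(O2) = PV/RT = (312 × 4390) / (62.36 × 651.15) = 33.73 mol
For 8.731 mol H2S, stoichiometry requires (3/2) × 8.731 = 13.10 mol O2; 33.73 mol is available, so H2S is limiting.
n(O2) consumed = (3/2) × 8.731 = 13.10 mol; remaining = 33.73 − 13.10 = 20.63 mol
V(O2) = nRT/P = 20.63 × 62.36 × 559.15 / 509 = 1413 L

1410 L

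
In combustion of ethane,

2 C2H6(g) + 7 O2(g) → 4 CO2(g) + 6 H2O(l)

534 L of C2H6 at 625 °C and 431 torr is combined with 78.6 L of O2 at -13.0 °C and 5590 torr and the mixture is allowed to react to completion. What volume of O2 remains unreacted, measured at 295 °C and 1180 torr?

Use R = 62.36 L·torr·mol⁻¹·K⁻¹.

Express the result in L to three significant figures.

381 L

n(C2H6) = PV/RT = (431 × 534) / (62.36 × 898.15) = 4.109 mol
n(O2) = PV/RT = (5590 × 78.6) / (62.36 × 260.15) = 27.08 mol
For 4.109 mol C2H6, stoichiometry requires (7/2) × 4.109 = 14.38 mol O2; 27.08 mol is available, so C2H6 is limiting.
n(O2) consumed = (7/2) × 4.109 = 14.38 mol; remaining = 27.08 − 14.38 = 12.70 mol
V(O2) = nRT/P = 12.70 × 62.36 × 568.15 / 1180 = 381.3 L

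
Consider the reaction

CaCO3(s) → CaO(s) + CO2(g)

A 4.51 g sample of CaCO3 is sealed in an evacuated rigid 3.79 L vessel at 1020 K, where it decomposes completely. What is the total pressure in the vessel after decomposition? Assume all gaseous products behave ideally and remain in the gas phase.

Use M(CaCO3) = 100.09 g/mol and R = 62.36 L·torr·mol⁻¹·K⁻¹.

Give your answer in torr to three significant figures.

n(CaCO3) = 4.51 / 100.09 = 0.04506 mol
n(gas produced) = (1/1) × 0.04506 = 0.04506 mol
P = nRT/V = 0.04506 × 62.36 × 1020 / 3.79 = 756.2 torr

756 torr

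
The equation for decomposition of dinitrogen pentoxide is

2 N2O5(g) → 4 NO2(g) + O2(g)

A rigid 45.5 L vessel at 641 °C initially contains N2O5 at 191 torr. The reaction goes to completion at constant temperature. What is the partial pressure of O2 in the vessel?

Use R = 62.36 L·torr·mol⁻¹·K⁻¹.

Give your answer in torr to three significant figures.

95.5 torr

n(N2O5)₀ = PV/RT = (191 × 45.5) / (62.36 × 914.15) = 0.1524 mol
n(O2) = (1/2) × 0.1524 = 0.07620 mol
P(O2) = nRT/V = 0.07620 × 62.36 × 914.15 / 45.5 = 95.47 torr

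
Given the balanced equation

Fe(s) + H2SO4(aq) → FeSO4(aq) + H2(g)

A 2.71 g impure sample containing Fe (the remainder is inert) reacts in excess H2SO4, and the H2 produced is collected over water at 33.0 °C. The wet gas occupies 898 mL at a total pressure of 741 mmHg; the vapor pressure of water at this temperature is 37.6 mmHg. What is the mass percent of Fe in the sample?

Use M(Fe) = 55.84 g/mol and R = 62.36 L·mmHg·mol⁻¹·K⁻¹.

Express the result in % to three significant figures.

68.2 %

P(H2) = 741 − 37.6 = 703.4 mmHg
n(H2) = PV/RT = (703.4 × 0.8980) / (62.36 × 306.15) = 0.03309 mol
n(Fe) = (1/1) × 0.03309 = 0.03309 mol
m(Fe) = 0.03309 × 55.84 = 1.848 g
%Fe = 1.848 / 2.71 × 100 = 68.19%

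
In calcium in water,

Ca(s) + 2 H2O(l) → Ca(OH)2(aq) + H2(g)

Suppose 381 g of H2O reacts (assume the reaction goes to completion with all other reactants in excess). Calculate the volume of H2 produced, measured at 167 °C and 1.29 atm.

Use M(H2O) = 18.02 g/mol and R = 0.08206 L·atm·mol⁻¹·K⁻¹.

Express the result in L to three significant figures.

n(H2O) = 381.0 / 18.02 = 21.14 mol
n(H2) = (1/2) × 21.14 = 10.57 mol
V = nRT/P = 10.57 × 0.08206 × 440.15 / 1.29 = 295.9 L

296 L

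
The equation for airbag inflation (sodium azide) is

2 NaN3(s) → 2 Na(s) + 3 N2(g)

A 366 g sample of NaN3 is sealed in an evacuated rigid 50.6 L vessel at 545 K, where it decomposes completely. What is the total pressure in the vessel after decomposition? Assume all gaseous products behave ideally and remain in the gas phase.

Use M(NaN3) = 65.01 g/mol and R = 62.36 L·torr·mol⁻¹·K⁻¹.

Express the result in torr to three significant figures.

n(NaN3) = 366 / 65.01 = 5.630 mol
n(gas produced) = (3/2) × 5.630 = 8.445 mol
P = nRT/V = 8.445 × 62.36 × 545 / 50.6 = 5672 torr

5670 torr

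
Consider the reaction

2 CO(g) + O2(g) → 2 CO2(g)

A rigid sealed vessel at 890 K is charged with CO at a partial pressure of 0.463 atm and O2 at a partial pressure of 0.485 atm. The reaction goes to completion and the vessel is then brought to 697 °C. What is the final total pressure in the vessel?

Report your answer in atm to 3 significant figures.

0.781 atm

With V and T fixed, P_i ∝ n_i, so the mole ratios apply directly to partial pressures at 890 K.
P(O2) required for 0.463 atm of CO = (1/2) × 0.463 = 0.2315 atm; available 0.485 atm, so CO is limiting.
P(O2) remaining = 0.485 − (1/2) × 0.463 = 0.2535 atm
P(gaseous products) = (2)/2 × 0.463 = 0.4630 atm
P_total at 890 K = 0.2535 + 0.4630 = 0.7165 atm
Scaling to 697 °C: P = 0.7165 × 970.15/890 = 0.7810 atm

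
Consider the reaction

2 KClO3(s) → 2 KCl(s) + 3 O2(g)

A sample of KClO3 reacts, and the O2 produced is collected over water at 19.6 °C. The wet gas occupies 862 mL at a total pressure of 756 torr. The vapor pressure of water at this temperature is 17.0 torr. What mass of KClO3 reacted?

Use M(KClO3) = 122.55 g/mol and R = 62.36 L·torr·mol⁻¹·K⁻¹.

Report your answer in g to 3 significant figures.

P(O2) = 756 − 17.0 = 739.0 torr
n(O2) = PV/RT = (739.0 × 0.8620) / (62.36 × 292.75) = 0.03489 mol
n(KClO3) = (2/3) × 0.03489 = 0.02326 mol
m(KClO3) = 0.02326 × 122.55 = 2.851 g

2.85 g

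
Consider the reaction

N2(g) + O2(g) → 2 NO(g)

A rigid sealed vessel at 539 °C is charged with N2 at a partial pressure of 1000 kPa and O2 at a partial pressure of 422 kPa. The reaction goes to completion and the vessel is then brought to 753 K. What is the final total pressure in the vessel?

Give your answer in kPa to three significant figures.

1320 kPa

At constant V, partial pressures at 539 °C are proportional to moles, so apply stoichiometry directly to pressures.
P(O2) required for 1000 kPa of N2 = (1/1) × 1000 = 1000 kPa; available 422 kPa, so O2 is limiting.
P(N2) remaining = 1000 − (1/1) × 422 = 578.0 kPa
P(gaseous products) = (2)/1 × 422 = 844.0 kPa
P_total at 539 °C = 578.0 + 844.0 = 1422 kPa
Scaling to 753 K: P = 1422 × 753/812.15 = 1318 kPa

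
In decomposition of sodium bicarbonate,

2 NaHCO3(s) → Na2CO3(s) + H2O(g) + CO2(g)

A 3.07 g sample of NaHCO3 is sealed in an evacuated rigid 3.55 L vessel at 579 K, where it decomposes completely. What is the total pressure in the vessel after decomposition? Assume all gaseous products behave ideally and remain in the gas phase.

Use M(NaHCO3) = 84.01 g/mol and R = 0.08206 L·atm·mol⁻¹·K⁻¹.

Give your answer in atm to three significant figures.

n(NaHCO3) = 3.07 / 84.01 = 0.03654 mol
n(gas produced) = (2/2) × 0.03654 = 0.03654 mol
P = nRT/V = 0.03654 × 0.08206 × 579 / 3.55 = 0.4890 atm

0.489 atm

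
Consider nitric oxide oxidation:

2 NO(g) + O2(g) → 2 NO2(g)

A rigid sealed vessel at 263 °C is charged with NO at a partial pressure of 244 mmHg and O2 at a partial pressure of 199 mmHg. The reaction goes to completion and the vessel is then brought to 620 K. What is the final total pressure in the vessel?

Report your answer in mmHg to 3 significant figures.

371 mmHg

With V and T fixed, P_i ∝ n_i, so the mole ratios apply directly to partial pressures at 263 °C.
P(O2) required for 244 mmHg of NO = (1/2) × 244 = 122.0 mmHg; available 199 mmHg, so NO is limiting.
P(O2) remaining = 199 − (1/2) × 244 = 77.00 mmHg
P(gaseous products) = (2)/2 × 244 = 244.0 mmHg
P_total at 263 °C = 77.00 + 244.0 = 321.0 mmHg
Scaling to 620 K: P = 321.0 × 620/536.15 = 371.2 mmHg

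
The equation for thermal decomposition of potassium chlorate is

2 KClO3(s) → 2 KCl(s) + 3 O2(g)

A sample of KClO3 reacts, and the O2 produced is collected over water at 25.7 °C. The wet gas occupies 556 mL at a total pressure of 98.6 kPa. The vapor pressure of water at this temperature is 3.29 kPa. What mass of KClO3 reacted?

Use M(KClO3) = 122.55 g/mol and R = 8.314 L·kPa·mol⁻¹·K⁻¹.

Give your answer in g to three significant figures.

1.74 g

P(O2) = 98.6 − 3.29 = 95.31 kPa
n(O2) = PV/RT = (95.31 × 0.5560) / (8.314 × 298.85) = 0.02133 mol
n(KClO3) = (2/3) × 0.02133 = 0.01422 mol
m(KClO3) = 0.01422 × 122.55 = 1.743 g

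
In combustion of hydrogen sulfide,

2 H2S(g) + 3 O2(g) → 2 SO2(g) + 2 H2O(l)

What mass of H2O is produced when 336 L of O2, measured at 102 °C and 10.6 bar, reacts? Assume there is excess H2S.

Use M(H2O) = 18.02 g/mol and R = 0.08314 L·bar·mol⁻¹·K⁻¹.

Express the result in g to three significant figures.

1370 g

n(O2) = PV/RT = (10.6 × 336) / (0.08314 × 375.15) = 114.2 mol
n(H2O) = (2/3) × 114.2 = 76.13 mol
m(H2O) = 76.13 × 18.02 = 1372 g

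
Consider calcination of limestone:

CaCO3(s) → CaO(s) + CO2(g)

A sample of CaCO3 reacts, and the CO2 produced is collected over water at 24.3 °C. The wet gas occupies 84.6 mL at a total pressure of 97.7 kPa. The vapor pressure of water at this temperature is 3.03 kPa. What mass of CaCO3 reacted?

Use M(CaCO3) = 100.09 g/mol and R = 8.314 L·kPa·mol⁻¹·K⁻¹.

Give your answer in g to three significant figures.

P(CO2) = 97.7 − 3.03 = 94.67 kPa
n(CO2) = PV/RT = (94.67 × 0.08460) / (8.314 × 297.45) = 0.003239 mol
n(CaCO3) = (1/1) × 0.003239 = 0.003239 mol
m(CaCO3) = 0.003239 × 100.09 = 0.3242 g

0.324 g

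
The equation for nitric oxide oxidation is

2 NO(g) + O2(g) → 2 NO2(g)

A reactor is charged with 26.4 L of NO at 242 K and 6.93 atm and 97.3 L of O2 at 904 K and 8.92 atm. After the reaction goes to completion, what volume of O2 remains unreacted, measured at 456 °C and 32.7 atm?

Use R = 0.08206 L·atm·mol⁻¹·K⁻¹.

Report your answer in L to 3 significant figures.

13.0 L

n(NO) = PV/RT = (6.93 × 26.4) / (0.08206 × 242) = 9.213 mol
n(O2) = PV/RT = (8.92 × 97.3) / (0.08206 × 904) = 11.70 mol
For 9.213 mol NO, stoichiometry requires (1/2) × 9.213 = 4.606 mol O2; 11.70 mol is available, so NO is limiting.
n(O2) consumed = (1/2) × 9.213 = 4.606 mol; remaining = 11.70 − 4.606 = 7.094 mol
V(O2) = nRT/P = 7.094 × 0.08206 × 729.15 / 32.7 = 12.98 L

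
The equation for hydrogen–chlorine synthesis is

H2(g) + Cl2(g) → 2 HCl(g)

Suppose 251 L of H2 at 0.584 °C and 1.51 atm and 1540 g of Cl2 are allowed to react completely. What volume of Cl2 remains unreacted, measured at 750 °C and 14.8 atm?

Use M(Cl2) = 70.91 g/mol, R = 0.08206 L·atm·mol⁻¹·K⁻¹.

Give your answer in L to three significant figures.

n(H2) = PV/RT = (1.51 × 251) / (0.08206 × 273.734) = 16.87 mol
n(Cl2) = 1540 / 70.91 = 21.72 mol
For 16.87 mol H2, stoichiometry requires (1/1) × 16.87 = 16.87 mol Cl2; 21.72 mol is available, so H2 is limiting.
n(Cl2) consumed = (1/1) × 16.87 = 16.87 mol; remaining = 21.72 − 16.87 = 4.850 mol
V(Cl2) = nRT/P = 4.850 × 0.08206 × 1023.15 / 14.8 = 27.51 L

27.5 L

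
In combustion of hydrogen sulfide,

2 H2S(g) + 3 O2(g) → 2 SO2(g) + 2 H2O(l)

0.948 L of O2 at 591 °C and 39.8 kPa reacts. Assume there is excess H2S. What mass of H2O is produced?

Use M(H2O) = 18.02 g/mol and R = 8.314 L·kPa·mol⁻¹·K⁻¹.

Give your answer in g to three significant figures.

n(O2) = PV/RT = (39.8 × 0.948) / (8.314 × 864.15) = 0.005252 mol
n(H2O) = (2/3) × 0.005252 = 0.003501 mol
m(H2O) = 0.003501 × 18.02 = 0.06309 g

0.0631 g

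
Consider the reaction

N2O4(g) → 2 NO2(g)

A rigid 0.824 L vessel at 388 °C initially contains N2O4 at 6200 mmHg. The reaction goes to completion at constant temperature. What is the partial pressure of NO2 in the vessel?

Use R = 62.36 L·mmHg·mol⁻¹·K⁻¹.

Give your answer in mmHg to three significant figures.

n(N2O4)₀ = PV/RT = (6200 × 0.824) / (62.36 × 661.15) = 0.1239 mol
n(NO2) = (2/1) × 0.1239 = 0.2478 mol
P(NO2) = nRT/V = 0.2478 × 62.36 × 661.15 / 0.824 = 12400 mmHg

12400 mmHg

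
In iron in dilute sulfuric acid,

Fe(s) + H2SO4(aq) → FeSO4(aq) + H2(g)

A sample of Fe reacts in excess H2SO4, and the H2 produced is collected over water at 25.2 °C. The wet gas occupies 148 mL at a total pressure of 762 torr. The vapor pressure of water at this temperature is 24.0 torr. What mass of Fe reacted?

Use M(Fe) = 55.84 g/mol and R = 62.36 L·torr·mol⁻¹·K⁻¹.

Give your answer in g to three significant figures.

P(H2) = 762 − 24.0 = 738.0 torr
n(H2) = PV/RT = (738.0 × 0.1480) / (62.36 × 298.35) = 0.005871 mol
n(Fe) = (1/1) × 0.005871 = 0.005871 mol
m(Fe) = 0.005871 × 55.84 = 0.3278 g

0.328 g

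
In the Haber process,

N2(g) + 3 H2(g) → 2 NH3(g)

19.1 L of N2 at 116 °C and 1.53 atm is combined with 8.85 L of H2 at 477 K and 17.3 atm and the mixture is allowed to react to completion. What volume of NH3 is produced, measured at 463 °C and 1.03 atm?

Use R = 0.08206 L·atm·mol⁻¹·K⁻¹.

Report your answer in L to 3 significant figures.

107 L

n(N2) = PV/RT = (1.53 × 19.1) / (0.08206 × 389.15) = 0.9151 mol
n(H2) = PV/RT = (17.3 × 8.85) / (0.08206 × 477) = 3.911 mol
For 0.9151 mol N2, stoichiometry requires (3/1) × 0.9151 = 2.745 mol H2; 3.911 mol is available, so N2 is limiting.
n(NH3) = (2/1) × 0.9151 = 1.830 mol
V(NH3) = nRT/P = 1.830 × 0.08206 × 736.15 / 1.03 = 107.3 L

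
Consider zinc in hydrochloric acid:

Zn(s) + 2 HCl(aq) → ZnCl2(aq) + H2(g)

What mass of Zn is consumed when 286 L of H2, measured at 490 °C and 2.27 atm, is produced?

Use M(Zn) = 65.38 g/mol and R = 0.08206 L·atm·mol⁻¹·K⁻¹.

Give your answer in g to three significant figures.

678 g

n(H2) = PV/RT = (2.27 × 286) / (0.08206 × 763.15) = 10.37 mol
n(Zn) = (1/1) × 10.37 = 10.37 mol
m(Zn) = 10.37 × 65.38 = 678.0 g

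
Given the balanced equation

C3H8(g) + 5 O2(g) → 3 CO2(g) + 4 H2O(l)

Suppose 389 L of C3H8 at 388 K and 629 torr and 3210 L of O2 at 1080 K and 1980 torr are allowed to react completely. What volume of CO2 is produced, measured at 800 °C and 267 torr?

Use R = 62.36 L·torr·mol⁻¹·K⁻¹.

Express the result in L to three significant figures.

n(C3H8) = PV/RT = (629 × 389) / (62.36 × 388) = 10.11 mol
n(O2) = PV/RT = (1980 × 3210) / (62.36 × 1080) = 94.37 mol
For 10.11 mol C3H8, stoichiometry requires (5/1) × 10.11 = 50.55 mol O2; 94.37 mol is available, so C3H8 is limiting.
n(CO2) = (3/1) × 10.11 = 30.33 mol
V(CO2) = nRT/P = 30.33 × 62.36 × 1073.15 / 267 = 7602 L

7600 L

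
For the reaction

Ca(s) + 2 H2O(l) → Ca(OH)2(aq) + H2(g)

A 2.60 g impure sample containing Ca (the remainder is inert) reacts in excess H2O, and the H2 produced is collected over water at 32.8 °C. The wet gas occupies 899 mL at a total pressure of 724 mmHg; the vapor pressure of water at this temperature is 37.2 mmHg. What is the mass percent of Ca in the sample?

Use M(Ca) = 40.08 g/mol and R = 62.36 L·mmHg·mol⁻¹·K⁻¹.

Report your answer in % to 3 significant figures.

P(H2) = 724 − 37.2 = 686.8 mmHg
n(H2) = PV/RT = (686.8 × 0.8990) / (62.36 × 305.95) = 0.03236 mol
n(Ca) = (1/1) × 0.03236 = 0.03236 mol
m(Ca) = 0.03236 × 40.08 = 1.297 g
%Ca = 1.297 / 2.60 × 100 = 49.88%

49.9 %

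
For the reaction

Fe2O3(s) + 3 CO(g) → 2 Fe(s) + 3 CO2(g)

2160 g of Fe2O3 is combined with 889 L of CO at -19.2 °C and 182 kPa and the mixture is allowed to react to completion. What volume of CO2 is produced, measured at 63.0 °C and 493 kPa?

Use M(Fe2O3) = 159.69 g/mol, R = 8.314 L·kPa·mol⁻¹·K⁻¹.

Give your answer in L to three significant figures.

n(Fe2O3) = 2160 / 159.69 = 13.53 mol
n(CO) = PV/RT = (182 × 889) / (8.314 × 253.95) = 76.63 mol
For 13.53 mol Fe2O3, stoichiometry requires (3/1) × 13.53 = 40.59 mol CO; 76.63 mol is available, so Fe2O3 is limiting.
n(CO2) = (3/1) × 13.53 = 40.59 mol
V(CO2) = nRT/P = 40.59 × 8.314 × 336.15 / 493 = 230.1 L

230 L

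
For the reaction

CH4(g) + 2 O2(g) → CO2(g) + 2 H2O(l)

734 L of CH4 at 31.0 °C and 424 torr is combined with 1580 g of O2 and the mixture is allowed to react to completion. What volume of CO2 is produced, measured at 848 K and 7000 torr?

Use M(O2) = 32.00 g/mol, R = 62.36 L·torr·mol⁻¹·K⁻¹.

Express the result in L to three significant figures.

n(CH4) = PV/RT = (424 × 734) / (62.36 × 304.15) = 16.41 mol
n(O2) = 1580 / 32.00 = 49.38 mol
For 16.41 mol CH4, stoichiometry requires (2/1) × 16.41 = 32.82 mol O2; 49.38 mol is available, so CH4 is limiting.
n(CO2) = (1/1) × 16.41 = 16.41 mol
V(CO2) = nRT/P = 16.41 × 62.36 × 848 / 7000 = 124.0 L

124 L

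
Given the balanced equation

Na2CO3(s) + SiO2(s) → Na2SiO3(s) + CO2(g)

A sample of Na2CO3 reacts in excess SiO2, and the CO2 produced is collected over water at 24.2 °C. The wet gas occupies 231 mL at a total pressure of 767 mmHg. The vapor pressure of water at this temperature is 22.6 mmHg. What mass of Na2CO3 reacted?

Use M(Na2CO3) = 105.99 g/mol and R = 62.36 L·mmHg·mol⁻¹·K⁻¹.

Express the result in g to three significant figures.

0.983 g

P(CO2) = 767 − 22.6 = 744.4 mmHg
n(CO2) = PV/RT = (744.4 × 0.2310) / (62.36 × 297.35) = 0.009274 mol
n(Na2CO3) = (1/1) × 0.009274 = 0.009274 mol
m(Na2CO3) = 0.009274 × 105.99 = 0.9830 g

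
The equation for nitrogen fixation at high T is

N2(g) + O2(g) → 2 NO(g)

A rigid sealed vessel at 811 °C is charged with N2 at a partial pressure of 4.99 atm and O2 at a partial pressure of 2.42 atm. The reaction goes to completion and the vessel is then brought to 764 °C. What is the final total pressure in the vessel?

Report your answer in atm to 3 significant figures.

With V and T fixed, P_i ∝ n_i, so the mole ratios apply directly to partial pressures at 811 °C.
P(O2) required for 4.99 atm of N2 = (1/1) × 4.99 = 4.990 atm; available 2.42 atm, so O2 is limiting.
P(N2) remaining = 4.99 − (1/1) × 2.42 = 2.570 atm
P(gaseous products) = (2)/1 × 2.42 = 4.840 atm
P_total at 811 °C = 2.570 + 4.840 = 7.410 atm
Scaling to 764 °C: P = 7.410 × 1037.15/1084.15 = 7.089 atm

7.09 atm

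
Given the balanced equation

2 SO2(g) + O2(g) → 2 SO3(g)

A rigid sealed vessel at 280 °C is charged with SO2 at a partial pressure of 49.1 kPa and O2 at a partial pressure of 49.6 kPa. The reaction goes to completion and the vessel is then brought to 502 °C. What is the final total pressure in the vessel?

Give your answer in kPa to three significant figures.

104 kPa

At constant V, partial pressures at 280 °C are proportional to moles, so apply stoichiometry directly to pressures.
P(O2) required for 49.1 kPa of SO2 = (1/2) × 49.1 = 24.55 kPa; available 49.6 kPa, so SO2 is limiting.
P(O2) remaining = 49.6 − (1/2) × 49.1 = 25.05 kPa
P(gaseous products) = (2)/2 × 49.1 = 49.10 kPa
P_total at 280 °C = 25.05 + 49.10 = 74.15 kPa
Scaling to 502 °C: P = 74.15 × 775.15/553.15 = 103.9 kPa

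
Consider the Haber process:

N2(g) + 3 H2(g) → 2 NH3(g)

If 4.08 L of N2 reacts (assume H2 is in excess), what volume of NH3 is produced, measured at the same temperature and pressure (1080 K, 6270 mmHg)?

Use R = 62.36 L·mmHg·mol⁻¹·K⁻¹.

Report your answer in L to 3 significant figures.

8.16 L

At constant T and P, gas volumes are in the mole ratio: V(NH3) = (2/1) × 4.08 = 8.160 L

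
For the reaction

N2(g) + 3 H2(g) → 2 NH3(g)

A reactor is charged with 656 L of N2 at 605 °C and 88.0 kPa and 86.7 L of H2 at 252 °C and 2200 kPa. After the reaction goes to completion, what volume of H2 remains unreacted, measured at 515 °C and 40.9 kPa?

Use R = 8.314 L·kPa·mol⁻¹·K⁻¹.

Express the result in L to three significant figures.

3200 L

n(N2) = PV/RT = (88.0 × 656) / (8.314 × 878.15) = 7.907 mol
n(H2) = PV/RT = (2200 × 86.7) / (8.314 × 525.15) = 43.69 mol
For 7.907 mol N2, stoichiometry requires (3/1) × 7.907 = 23.72 mol H2; 43.69 mol is available, so N2 is limiting.
n(H2) consumed = (3/1) × 7.907 = 23.72 mol; remaining = 43.69 − 23.72 = 19.97 mol
V(H2) = nRT/P = 19.97 × 8.314 × 788.15 / 40.9 = 3199 L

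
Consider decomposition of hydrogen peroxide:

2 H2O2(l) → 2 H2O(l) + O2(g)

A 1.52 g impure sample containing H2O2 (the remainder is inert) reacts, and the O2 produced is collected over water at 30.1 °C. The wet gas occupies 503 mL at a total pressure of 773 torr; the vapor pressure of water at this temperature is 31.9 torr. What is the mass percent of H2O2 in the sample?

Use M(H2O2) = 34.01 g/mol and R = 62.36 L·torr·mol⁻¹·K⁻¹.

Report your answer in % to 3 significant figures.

P(O2) = 773 − 31.9 = 741.1 torr
n(O2) = PV/RT = (741.1 × 0.5030) / (62.36 × 303.25) = 0.01971 mol
n(H2O2) = (2/1) × 0.01971 = 0.03942 mol
m(H2O2) = 0.03942 × 34.01 = 1.341 g
%H2O2 = 1.341 / 1.52 × 100 = 88.22%

88.2 %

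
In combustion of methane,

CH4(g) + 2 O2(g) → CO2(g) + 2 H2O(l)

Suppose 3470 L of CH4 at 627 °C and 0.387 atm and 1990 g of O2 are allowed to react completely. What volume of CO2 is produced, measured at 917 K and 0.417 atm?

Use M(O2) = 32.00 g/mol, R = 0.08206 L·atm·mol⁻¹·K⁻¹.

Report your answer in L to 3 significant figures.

3280 L

n(CH4) = PV/RT = (0.387 × 3470) / (0.08206 × 900.15) = 18.18 mol
n(O2) = 1990 / 32.00 = 62.19 mol
For 18.18 mol CH4, stoichiometry requires (2/1) × 18.18 = 36.36 mol O2; 62.19 mol is available, so CH4 is limiting.
n(CO2) = (1/1) × 18.18 = 18.18 mol
V(CO2) = nRT/P = 18.18 × 0.08206 × 917 / 0.417 = 3281 L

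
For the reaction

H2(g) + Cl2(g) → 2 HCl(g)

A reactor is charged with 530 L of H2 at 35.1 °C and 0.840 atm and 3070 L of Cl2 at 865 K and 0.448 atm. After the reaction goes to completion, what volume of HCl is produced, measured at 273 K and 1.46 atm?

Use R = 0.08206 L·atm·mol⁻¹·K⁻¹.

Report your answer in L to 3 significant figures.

n(H2) = PV/RT = (0.840 × 530) / (0.08206 × 308.25) = 17.60 mol
n(Cl2) = PV/RT = (0.448 × 3070) / (0.08206 × 865) = 19.38 mol
For 17.60 mol H2, stoichiometry requires (1/1) × 17.60 = 17.60 mol Cl2; 19.38 mol is available, so H2 is limiting.
n(HCl) = (2/1) × 17.60 = 35.20 mol
V(HCl) = nRT/P = 35.20 × 0.08206 × 273 / 1.46 = 540.1 L

540 L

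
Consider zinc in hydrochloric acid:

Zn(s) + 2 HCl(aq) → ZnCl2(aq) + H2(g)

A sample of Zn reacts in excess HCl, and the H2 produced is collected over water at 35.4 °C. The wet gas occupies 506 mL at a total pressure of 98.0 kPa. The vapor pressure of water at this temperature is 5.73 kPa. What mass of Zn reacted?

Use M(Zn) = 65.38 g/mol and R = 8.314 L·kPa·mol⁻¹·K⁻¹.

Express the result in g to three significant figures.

1.19 g

P(H2) = 98.0 − 5.73 = 92.27 kPa
n(H2) = PV/RT = (92.27 × 0.5060) / (8.314 × 308.55) = 0.01820 mol
n(Zn) = (1/1) × 0.01820 = 0.01820 mol
m(Zn) = 0.01820 × 65.38 = 1.190 g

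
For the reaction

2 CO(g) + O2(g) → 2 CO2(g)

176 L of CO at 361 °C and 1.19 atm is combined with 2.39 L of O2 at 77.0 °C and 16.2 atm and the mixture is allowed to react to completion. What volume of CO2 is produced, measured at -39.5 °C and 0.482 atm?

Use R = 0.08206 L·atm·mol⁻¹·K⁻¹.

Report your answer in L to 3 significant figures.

107 L

n(CO) = PV/RT = (1.19 × 176) / (0.08206 × 634.15) = 4.025 mol
n(O2) = PV/RT = (16.2 × 2.39) / (0.08206 × 350.15) = 1.347 mol
For 4.025 mol CO, stoichiometry requires (1/2) × 4.025 = 2.013 mol O2; 1.347 mol is available, so O2 is limiting.
n(CO2) = (2/1) × 1.347 = 2.694 mol
V(CO2) = nRT/P = 2.694 × 0.08206 × 233.65 / 0.482 = 107.2 L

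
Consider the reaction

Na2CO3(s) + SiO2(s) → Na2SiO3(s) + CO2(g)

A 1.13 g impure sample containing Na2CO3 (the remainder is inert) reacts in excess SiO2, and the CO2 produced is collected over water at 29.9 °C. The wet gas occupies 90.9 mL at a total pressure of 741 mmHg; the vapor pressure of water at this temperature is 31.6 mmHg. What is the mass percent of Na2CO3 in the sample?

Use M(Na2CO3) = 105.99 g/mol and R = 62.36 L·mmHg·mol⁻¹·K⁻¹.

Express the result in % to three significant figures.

32.0 %

P(CO2) = 741 − 31.6 = 709.4 mmHg
n(CO2) = PV/RT = (709.4 × 0.09090) / (62.36 × 303.05) = 0.003412 mol
n(Na2CO3) = (1/1) × 0.003412 = 0.003412 mol
m(Na2CO3) = 0.003412 × 105.99 = 0.3616 g
%Na2CO3 = 0.3616 / 1.13 × 100 = 32.00%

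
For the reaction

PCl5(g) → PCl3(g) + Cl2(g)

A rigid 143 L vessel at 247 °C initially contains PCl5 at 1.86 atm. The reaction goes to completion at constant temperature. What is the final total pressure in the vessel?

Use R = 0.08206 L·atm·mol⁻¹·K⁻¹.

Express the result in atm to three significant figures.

3.72 atm

Since T and V are fixed, P_final/P_initial = n_final/n_initial = 2/1.
P_final = (2/1) × 1.86 = 3.720 atm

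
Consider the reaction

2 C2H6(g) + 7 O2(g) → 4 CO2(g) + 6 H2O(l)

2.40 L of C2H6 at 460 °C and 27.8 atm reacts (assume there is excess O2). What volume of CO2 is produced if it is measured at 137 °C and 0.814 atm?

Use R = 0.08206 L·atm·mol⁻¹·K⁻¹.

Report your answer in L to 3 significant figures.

n(C2H6) = PV/RT = (27.8 × 2.40) / (0.08206 × 733.15) = 1.109 mol
n(CO2) = (4/2) × 1.109 = 2.218 mol
V = nRT/P = 2.218 × 0.08206 × 410.15 / 0.814 = 91.71 L

91.7 L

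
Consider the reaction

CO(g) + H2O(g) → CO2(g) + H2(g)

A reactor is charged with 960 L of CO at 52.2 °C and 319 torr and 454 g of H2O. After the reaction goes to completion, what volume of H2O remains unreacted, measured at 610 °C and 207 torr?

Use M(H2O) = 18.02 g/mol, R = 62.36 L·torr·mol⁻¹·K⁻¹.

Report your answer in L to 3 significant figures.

2690 L

n(CO) = PV/RT = (319 × 960) / (62.36 × 325.35) = 15.09 mol
n(H2O) = 454 / 18.02 = 25.19 mol
For 15.09 mol CO, stoichiometry requires (1/1) × 15.09 = 15.09 mol H2O; 25.19 mol is available, so CO is limiting.
n(H2O) consumed = (1/1) × 15.09 = 15.09 mol; remaining = 25.19 − 15.09 = 10.10 mol
V(H2O) = nRT/P = 10.10 × 62.36 × 883.15 / 207 = 2687 L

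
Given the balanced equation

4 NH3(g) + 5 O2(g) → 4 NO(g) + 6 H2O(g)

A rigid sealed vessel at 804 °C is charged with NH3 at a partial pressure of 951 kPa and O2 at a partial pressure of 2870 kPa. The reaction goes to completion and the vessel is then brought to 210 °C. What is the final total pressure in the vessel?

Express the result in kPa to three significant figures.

At constant V, partial pressures at 804 °C are proportional to moles, so apply stoichiometry directly to pressures.
P(O2) required for 951 kPa of NH3 = (5/4) × 951 = 1189 kPa; available 2870 kPa, so NH3 is limiting.
P(O2) remaining = 2870 − (5/4) × 951 = 1681 kPa
P(gaseous products) = (4+6)/4 × 951 = 2378 kPa
P_total at 804 °C = 1681 + 2378 = 4059 kPa
Scaling to 210 °C: P = 4059 × 483.15/1077.15 = 1821 kPa

1820 kPa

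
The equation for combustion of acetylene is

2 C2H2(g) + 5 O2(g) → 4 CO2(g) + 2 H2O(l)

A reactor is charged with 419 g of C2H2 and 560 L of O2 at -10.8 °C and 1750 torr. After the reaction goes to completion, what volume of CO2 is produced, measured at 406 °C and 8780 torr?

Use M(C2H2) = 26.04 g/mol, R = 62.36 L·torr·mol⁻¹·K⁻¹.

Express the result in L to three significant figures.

n(C2H2) = 419 / 26.04 = 16.09 mol
n(O2) = PV/RT = (1750 × 560) / (62.36 × 262.35) = 59.90 mol
For 16.09 mol C2H2, stoichiometry requires (5/2) × 16.09 = 40.23 mol O2; 59.90 mol is available, so C2H2 is limiting.
n(CO2) = (4/2) × 16.09 = 32.18 mol
V(CO2) = nRT/P = 32.18 × 62.36 × 679.15 / 8780 = 155.2 L

155 L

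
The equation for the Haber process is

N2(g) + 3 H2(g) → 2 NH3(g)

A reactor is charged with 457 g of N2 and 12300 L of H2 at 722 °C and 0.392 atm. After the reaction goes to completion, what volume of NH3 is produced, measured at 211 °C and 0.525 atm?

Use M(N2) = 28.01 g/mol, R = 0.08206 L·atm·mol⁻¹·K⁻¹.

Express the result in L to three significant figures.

2470 L

n(N2) = 457 / 28.01 = 16.32 mol
n(H2) = PV/RT = (0.392 × 12300) / (0.08206 × 995.15) = 59.04 mol
For 16.32 mol N2, stoichiometry requires (3/1) × 16.32 = 48.96 mol H2; 59.04 mol is available, so N2 is limiting.
n(NH3) = (2/1) × 16.32 = 32.64 mol
V(NH3) = nRT/P = 32.64 × 0.08206 × 484.15 / 0.525 = 2470 L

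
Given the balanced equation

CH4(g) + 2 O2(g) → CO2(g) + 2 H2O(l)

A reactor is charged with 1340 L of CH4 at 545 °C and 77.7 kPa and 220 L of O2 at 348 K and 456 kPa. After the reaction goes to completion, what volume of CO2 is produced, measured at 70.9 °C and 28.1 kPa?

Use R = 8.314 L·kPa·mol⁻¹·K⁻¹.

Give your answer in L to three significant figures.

1560 L

n(CH4) = PV/RT = (77.7 × 1340) / (8.314 × 818.15) = 15.31 mol
n(O2) = PV/RT = (456 × 220) / (8.314 × 348) = 34.67 mol
For 15.31 mol CH4, stoichiometry requires (2/1) × 15.31 = 30.62 mol O2; 34.67 mol is available, so CH4 is limiting.
n(CO2) = (1/1) × 15.31 = 15.31 mol
V(CO2) = nRT/P = 15.31 × 8.314 × 344.05 / 28.1 = 1558 L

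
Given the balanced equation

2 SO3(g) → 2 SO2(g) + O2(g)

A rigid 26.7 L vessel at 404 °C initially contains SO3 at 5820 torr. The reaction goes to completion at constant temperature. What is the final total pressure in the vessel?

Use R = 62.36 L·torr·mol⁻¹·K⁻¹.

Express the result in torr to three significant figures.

At constant T and V, P ∝ n(gas): 2 mol gas → 3 mol gas.
P_final = (3/2) × 5820 = 8730 torr

8730 torr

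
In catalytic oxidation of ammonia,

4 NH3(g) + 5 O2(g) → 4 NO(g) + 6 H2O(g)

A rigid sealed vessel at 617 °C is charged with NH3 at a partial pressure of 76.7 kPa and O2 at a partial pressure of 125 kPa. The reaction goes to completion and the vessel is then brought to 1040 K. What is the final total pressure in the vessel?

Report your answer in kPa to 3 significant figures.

At constant V, partial pressures at 617 °C are proportional to moles, so apply stoichiometry directly to pressures.
P(O2) required for 76.7 kPa of NH3 = (5/4) × 76.7 = 95.88 kPa; available 125 kPa, so NH3 is limiting.
P(O2) remaining = 125 − (5/4) × 76.7 = 29.12 kPa
P(gaseous products) = (4+6)/4 × 76.7 = 191.8 kPa
P_total at 617 °C = 29.12 + 191.8 = 220.9 kPa
Scaling to 1040 K: P = 220.9 × 1040/890.15 = 258.1 kPa

258 kPa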